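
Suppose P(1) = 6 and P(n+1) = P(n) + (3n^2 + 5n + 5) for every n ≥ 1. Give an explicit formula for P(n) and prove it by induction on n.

Claim: P(n) = n^3 + n^2 + 3n + 1.

Base case: P(1) = 6, and 1^3 + 1^2 + 3·1 + 1 = 6.
Assume P(k) = k^3 + k^2 + 3k + 1.
Then P(k+1) = P(k) + (3k^2 + 5k + 5) = (k^3 + k^2 + 3k + 1) + (3k^2 + 5k + 5) = k^3 + 4k^2 + 8k + 6,
and (k+1)^3 + (k+1)^2 + 3·(k+1) + 1 = k^3 + 4k^2 + 8k + 6.
Hence P(n) = n^3 + n^2 + 3n + 1 for every n ≥ 1, by induction.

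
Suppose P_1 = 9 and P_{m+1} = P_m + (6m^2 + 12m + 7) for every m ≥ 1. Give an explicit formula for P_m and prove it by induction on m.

Claim: P_m = 2m^3 + 3m^2 + 2m + 2.

Base case: P_1 = 9, and 2·1^3 + 3·1^2 + 2·1 + 2 = 9.
Assume P_r = 2r^3 + 3r^2 + 2r + 2.
Then P_{r+1} = P_r + (6r^2 + 12r + 7) = (2r^3 + 3r^2 + 2r + 2) + (6r^2 + 12r + 7) = 2r^3 + 9r^2 + 14r + 9,
and 2·(r+1)^3 + 3·(r+1)^2 + 2·(r+1) + 2 = 2r^3 + 9r^2 + 14r + 9.
This completes the inductive step, so P_m = 2m^3 + 3m^2 + 2m + 2 for all m ≥ 1.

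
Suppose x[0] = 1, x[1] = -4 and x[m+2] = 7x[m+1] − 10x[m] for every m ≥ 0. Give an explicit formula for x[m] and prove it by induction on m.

Claim: x[m] = 3·2^m − 2·5^m.

Base cases: x[0] = 1 and 3·2^0 − 2·5^0 = 1; x[1] = -4 and 3·2^1 − 2·5^1 = -4.
Assume x[j] = 3·2^j − 2·5^j for all 0 ≤ j ≤ k, where k ≥ 1.
Then x[k+1] = 7x[k] − 10x[k−1] = 7·(3·2^k − 2·5^k) − 10·(3·2^{k−1} − 2·5^{k−1}) = 3·(7·2 − 10)2^{k−1} − 2·(7·5 − 10)5^{k−1} = 12·2^{k−1} − 50·5^{k−1} = 3·2^{k+1} − 2·5^{k+1}.
Hence x[m] = 3·2^m − 2·5^m for every m ≥ 0, by strong induction.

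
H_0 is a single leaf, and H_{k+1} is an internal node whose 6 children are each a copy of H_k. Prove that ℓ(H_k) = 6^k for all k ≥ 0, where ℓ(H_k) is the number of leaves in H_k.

Base case: ℓ(H_0) = 1, and 6^0 = 1.
Assume ℓ(H_j) = 6^j.
Then ℓ(H_{j+1}) = 6·ℓ(H_j) = 6·6^j = 6^{j+1}.
So the formula holds for j+1, and by induction ℓ(H_k) = 6^k for all k ≥ 0.

ℓ(H_k) = 6^k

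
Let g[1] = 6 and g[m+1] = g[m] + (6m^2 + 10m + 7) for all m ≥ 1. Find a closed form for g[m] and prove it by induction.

Claim: g[m] = 2m^3 + 2m^2 + 3m − 1.

Base case: g[1] = 6, and 2·1^3 + 2·1^2 + 3·1 − 1 = 6.
Assume g[j] = 2j^3 + 2j^2 + 3j − 1.
Then g[j+1] = g[j] + (6j^2 + 10j + 7) = (2j^3 + 2j^2 + 3j − 1) + (6j^2 + 10j + 7) = 2j^3 + 8j^2 + 13j + 6,
and 2·(j+1)^3 + 2·(j+1)^2 + 3·(j+1) − 1 = 2j^3 + 8j^2 + 13j + 6.
This completes the inductive step, so g[m] = 2m^3 + 2m^2 + 3m − 1 for all m ≥ 1.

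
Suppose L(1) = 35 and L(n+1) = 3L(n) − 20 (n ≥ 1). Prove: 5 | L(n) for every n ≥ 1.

Base case: L(1) = 35 = 5·7, so 5 | L(1).
Assume 5 | L(k), so L(k) = 5t for some integer t.
Then L(k+1) = 3L(k) − 20 = 3·(5t) − 20 = 5(3t − 4), so 5 | L(k+1).
This completes the inductive step, so 5 | L(n) for all n ≥ 1.

5 | L(n)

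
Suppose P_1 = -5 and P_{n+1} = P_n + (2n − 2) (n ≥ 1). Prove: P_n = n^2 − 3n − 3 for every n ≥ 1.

Base case: P_1 = -5, and 1^2 − 3·1 − 3 = -5.
Assume P_r = r^2 − 3r − 3.
Then P_{r+1} = P_r + (2r − 2) = (r^2 − 3r − 3) + (2r − 2) = r^2 − r − 5,
and (r+1)^2 − 3·(r+1) − 3 = r^2 − r − 5.
By induction, P_n = n^2 − 3n − 3 for all n ≥ 1.

P_n = n^2 − 3n − 3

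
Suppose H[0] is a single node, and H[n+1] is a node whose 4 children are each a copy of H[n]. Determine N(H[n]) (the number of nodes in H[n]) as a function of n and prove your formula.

Claim: N(H[n]) = (4^{n+1} − 1)/3.

Base case: N(H[0]) = 1, and (4^{0+1} − 1)/3 = 1.
Assume N(H[j]) = (4^{j+1} − 1)/3.
Then N(H[j+1]) = 1 + 4N(H[j]) = 1 + 4·(4^{j+1} − 1)/3 = 1 + (4^{j+2} − 4)/3 = (3 + 4^{j+2} − 4)/3 = (4^{j+2} − 1)/3.
By induction, N(H[n]) = (4^{n+1} − 1)/3 for all n ≥ 0.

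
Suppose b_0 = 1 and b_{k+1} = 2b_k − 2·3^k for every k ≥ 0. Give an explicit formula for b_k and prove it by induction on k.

Claim: b_k = 3·2^k − 2·3^k.

Base case: b_0 = 1, and 3·2^0 − 2·3^0 = 3 − 2 = 1.
Assume b_j = 3·2^j − 2·3^j for some j ≥ 0.
Then b_{j+1} = 2b_j − 2·3^j = 2·(3·2^j − 2·3^j) − 2·3^j = 3·2^{j+1} − 4·3^j − 2·3^j = 3·2^{j+1} − 6·3^j = 3·2^{j+1} − 2·3^{j+1}.
By induction, b_k = 3·2^k − 2·3^k for all k ≥ 0.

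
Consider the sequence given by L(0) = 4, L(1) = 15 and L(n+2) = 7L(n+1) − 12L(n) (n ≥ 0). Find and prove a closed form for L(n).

Claim: L(n) = 3·4^n + 3^n.

Base cases: L(0) = 4 and 3·4^0 + 3^0 = 4; L(1) = 15 and 3·4^1 + 3^1 = 15.
Assume L(j) = 3·4^j + 3^j for all 0 ≤ j ≤ r, where r ≥ 1.
Then L(r+1) = 7L(r) − 12L(r−1) = 7·(3·4^r + 3^r) − 12·(3·4^{r−1} + 3^{r−1}) = 3·(7·4 − 12)4^{r−1} + (7·3 − 12)3^{r−1} = 48·4^{r−1} + 9·3^{r−1} = 3·4^{r+1} + 3^{r+1}.
This completes the inductive step, so L(n) = 3·4^n + 3^n for all n ≥ 0.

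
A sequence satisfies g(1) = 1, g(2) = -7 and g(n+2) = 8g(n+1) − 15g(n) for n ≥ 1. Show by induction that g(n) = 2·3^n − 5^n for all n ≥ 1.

Base cases: g(1) = 1 and 2·3^1 − 5^1 = 1; g(2) = -7 and 2·3^2 − 5^2 = -7.
Assume g(j) = 2·3^j − 5^j for all 1 ≤ j ≤ m, where m ≥ 2.
Then g(m+1) = 8g(m) − 15g(m−1) = 8·(2·3^m − 5^m) − 15·(2·3^{m−1} − 5^{m−1}) = 2·(8·3 − 15)3^{m−1} − (8·5 − 15)5^{m−1} = 18·3^{m−1} − 25·5^{m−1} = 2·3^{m+1} − 5^{m+1}.
This completes the inductive step, so g(n) = 2·3^n − 5^n for all n ≥ 1.

g(n) = 2·3^n − 5^n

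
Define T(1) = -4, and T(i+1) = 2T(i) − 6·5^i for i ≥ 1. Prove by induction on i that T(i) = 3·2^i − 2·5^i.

Base case: T(1) = -4, and 3·2^1 − 2·5^1 = 6 − 10 = -4.
Assume T(r) = 3·2^r − 2·5^r for some r ≥ 1.
Then T(r+1) = 2T(r) − 6·5^r = 2·(3·2^r − 2·5^r) − 6·5^r = 3·2^{r+1} − 4·5^r − 6·5^r = 3·2^{r+1} − 10·5^r = 3·2^{r+1} − 2·5^{r+1}.
Hence T(i) = 3·2^i − 2·5^i for every i ≥ 1, by induction.

T(i) = 3·2^i − 2·5^i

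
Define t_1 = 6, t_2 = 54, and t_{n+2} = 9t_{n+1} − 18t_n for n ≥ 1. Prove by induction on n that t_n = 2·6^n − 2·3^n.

Base cases: t_1 = 6 and 2·6^1 − 2·3^1 = 6; t_2 = 54 and 2·6^2 − 2·3^2 = 54.
Assume t_j = 2·6^j − 2·3^j for all 1 ≤ j ≤ r, where r ≥ 2.
Then t_{r+1} = 9t_r − 18t_{r−1} = 9·(2·6^r − 2·3^r) − 18·(2·6^{r−1} − 2·3^{r−1}) = 2·(9·6 − 18)6^{r−1} − 2·(9·3 − 18)3^{r−1} = 72·6^{r−1} − 18·3^{r−1} = 2·6^{r+1} − 2·3^{r+1}.
By strong induction, t_n = 2·6^n − 2·3^n for all n ≥ 1.

t_n = 2·6^n − 2·3^n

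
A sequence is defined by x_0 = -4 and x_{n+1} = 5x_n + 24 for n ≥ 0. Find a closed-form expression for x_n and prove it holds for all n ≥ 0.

Claim: x_n = 2·5^n − 6.

Base case: x_0 = -4, and 2·5^0 − 6 = 2 − 6 = -4.
Assume x_m = 2·5^m − 6 for some m ≥ 0.
Then x_{m+1} = 5x_m + 24 = 5·(2·5^m − 6) + 24 = 10·5^m − 30 + 24 = 2·5^{m+1} − 6.
So the formula holds for m+1, and by induction x_n = 2·5^n − 6 for all n ≥ 0.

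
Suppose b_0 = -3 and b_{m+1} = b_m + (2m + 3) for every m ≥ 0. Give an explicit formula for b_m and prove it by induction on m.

Claim: b_m = m^2 + 2m − 3.

Base case: b_0 = -3, and 0^2 + 2·0 − 3 = -3.
Assume b_r = r^2 + 2r − 3.
Then b_{r+1} = b_r + (2r + 3) = (r^2 + 2r − 3) + (2r + 3) = r^2 + 4r,
and (r+1)^2 + 2·(r+1) − 3 = r^2 + 4r.
By induction, b_m = m^2 + 2m − 3 for all m ≥ 0.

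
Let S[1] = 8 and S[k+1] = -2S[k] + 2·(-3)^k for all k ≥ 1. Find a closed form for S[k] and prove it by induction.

Claim: S[k] = -(-2)^k − 2·(-3)^k.

Base case: S[1] = 8, and -(-2)^1 − 2·(-3)^1 = 2 + 6 = 8.
Assume S[r] = -(-2)^r − 2·(-3)^r for some r ≥ 1.
Then S[r+1] = -2S[r] + 2·(-3)^r = -2·(-(-2)^r − 2·(-3)^r) + 2·(-3)^r = -(-2)^{r+1} + 4·(-3)^r + 2·(-3)^r = -(-2)^{r+1} + 6·(-3)^r = -(-2)^{r+1} − 2·(-3)^{r+1}.
Hence S[k] = -(-2)^k − 2·(-3)^k for every k ≥ 1, by induction.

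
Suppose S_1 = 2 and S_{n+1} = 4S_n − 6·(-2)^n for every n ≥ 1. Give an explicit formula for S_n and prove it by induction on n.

Claim: S_n = 4^n + (-2)^n.

Base case: S_1 = 2, and 4^1 + (-2)^1 = 4 − 2 = 2.
Assume S_r = 4^r + (-2)^r for some r ≥ 1.
Then S_{r+1} = 4S_r − 6·(-2)^r = 4·(4^r + (-2)^r) − 6·(-2)^r = 4^{r+1} + 4·(-2)^r − 6·(-2)^r = 4^{r+1} − 2·(-2)^r = 4^{r+1} + (-2)^{r+1}.
Hence S_n = 4^n + (-2)^n for every n ≥ 1, by induction.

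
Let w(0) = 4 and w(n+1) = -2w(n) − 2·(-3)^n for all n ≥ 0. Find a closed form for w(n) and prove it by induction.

Claim: w(n) = 2·(-2)^n + 2·(-3)^n.

Base case: w(0) = 4, and 2·(-2)^0 + 2·(-3)^0 = 2 + 2 = 4.
Assume w(j) = 2·(-2)^j + 2·(-3)^j for some j ≥ 0.
Then w(j+1) = -2w(j) − 2·(-3)^j = -2·(2·(-2)^j + 2·(-3)^j) − 2·(-3)^j = 2·(-2)^{j+1} − 4·(-3)^j − 2·(-3)^j = 2·(-2)^{j+1} − 6·(-3)^j = 2·(-2)^{j+1} + 2·(-3)^{j+1}.
Hence w(n) = 2·(-2)^n + 2·(-3)^n for every n ≥ 0, by induction.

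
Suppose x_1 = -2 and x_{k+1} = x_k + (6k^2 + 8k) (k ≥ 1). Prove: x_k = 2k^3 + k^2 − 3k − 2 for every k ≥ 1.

Base case: x_1 = -2, and 2·1^3 + 1^2 − 3·1 − 2 = -2.
Assume x_r = 2r^3 + r^2 − 3r − 2.
Then x_{r+1} = x_r + (6r^2 + 8r) = (2r^3 + r^2 − 3r − 2) + (6r^2 + 8r) = 2r^3 + 7r^2 + 5r − 2,
and 2·(r+1)^3 + (r+1)^2 − 3·(r+1) − 2 = 2r^3 + 7r^2 + 5r − 2.
By induction, x_k = 2k^3 + k^2 − 3k − 2 for all k ≥ 1.

x_k = 2k^3 + k^2 − 3k − 2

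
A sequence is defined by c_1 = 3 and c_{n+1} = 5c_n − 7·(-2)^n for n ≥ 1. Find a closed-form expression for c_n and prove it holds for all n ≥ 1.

Claim: c_n = 5^n + (-2)^n.

Base case: c_1 = 3, and 5^1 + (-2)^1 = 5 − 2 = 3.
Assume c_m = 5^m + (-2)^m for some m ≥ 1.
Then c_{m+1} = 5c_m − 7·(-2)^m = 5·(5^m + (-2)^m) − 7·(-2)^m = 5^{m+1} + 5·(-2)^m − 7·(-2)^m = 5^{m+1} − 2·(-2)^m = 5^{m+1} + (-2)^{m+1}.
This completes the inductive step, so c_n = 5^n + (-2)^n for all n ≥ 1.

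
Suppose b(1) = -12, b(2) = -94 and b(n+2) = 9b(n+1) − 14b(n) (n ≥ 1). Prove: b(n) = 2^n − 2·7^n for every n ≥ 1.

Base cases: b(1) = -12 and 2^1 − 2·7^1 = -12; b(2) = -94 and 2^2 − 2·7^2 = -94.
Assume b(j) = 2^j − 2·7^j for all 1 ≤ j ≤ k, where k ≥ 2.
Then b(k+1) = 9b(k) − 14b(k−1) = 9·(2^k − 2·7^k) − 14·(2^{k−1} − 2·7^{k−1}) = (9·2 − 14)2^{k−1} − 2·(9·7 − 14)7^{k−1} = 4·2^{k−1} − 98·7^{k−1} = 2^{k+1} − 2·7^{k+1}.
This completes the inductive step, so b(n) = 2^n − 2·7^n for all n ≥ 1.

b(n) = 2^n − 2·7^n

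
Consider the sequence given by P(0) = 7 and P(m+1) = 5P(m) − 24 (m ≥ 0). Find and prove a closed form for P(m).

Claim: P(m) = 5^m + 6.

Base case: P(0) = 7, and 5^0 + 6 = 1 + 6 = 7.
Assume P(j) = 5^j + 6 for some j ≥ 0.
Then P(j+1) = 5P(j) − 24 = 5·(5^j + 6) − 24 = 5^{j+1} + 30 − 24 = 5^{j+1} + 6.
So the formula holds for j+1, and by induction P(m) = 5^m + 6 for all m ≥ 0.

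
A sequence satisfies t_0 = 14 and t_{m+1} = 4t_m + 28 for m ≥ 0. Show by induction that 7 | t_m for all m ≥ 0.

Base case: t_0 = 14 = 7·2, so 7 | t_0.
Assume 7 | t_k, so t_k = 7s for some integer s.
Then t_{k+1} = 4t_k + 28 = 4·(7s) + 28 = 7(4s + 4), so 7 | t_{k+1}.
This completes the inductive step, so 7 | t_m for all m ≥ 0.

7 | t_m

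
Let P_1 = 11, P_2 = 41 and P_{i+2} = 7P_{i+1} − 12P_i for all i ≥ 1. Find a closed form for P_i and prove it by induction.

Claim: P_i = 3^i + 2·4^i.

Base cases: P_1 = 11 and 3^1 + 2·4^1 = 11; P_2 = 41 and 3^2 + 2·4^2 = 41.
Assume P_t = 3^t + 2·4^t for all 1 ≤ t ≤ j, where j ≥ 2.
Then P_{j+1} = 7P_j − 12P_{j−1} = 7·(3^j + 2·4^j) − 12·(3^{j−1} + 2·4^{j−1}) = (7·3 − 12)3^{j−1} + 2·(7·4 − 12)4^{j−1} = 9·3^{j−1} + 32·4^{j−1} = 3^{j+1} + 2·4^{j+1}.
So the formula holds for j+1, and by strong induction P_i = 3^i + 2·4^i for all i ≥ 1.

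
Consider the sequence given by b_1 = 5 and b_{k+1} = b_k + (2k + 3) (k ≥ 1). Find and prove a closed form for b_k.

Claim: b_k = k^2 + 2k + 2.

Base case: b_1 = 5, and 1^2 + 2·1 + 2 = 5.
Assume b_j = j^2 + 2j + 2.
Then b_{j+1} = b_j + (2j + 3) = (j^2 + 2j + 2) + (2j + 3) = j^2 + 4j + 5,
and (j+1)^2 + 2·(j+1) + 2 = j^2 + 4j + 5.
This completes the inductive step, so b_k = k^2 + 2k + 2 for all k ≥ 1.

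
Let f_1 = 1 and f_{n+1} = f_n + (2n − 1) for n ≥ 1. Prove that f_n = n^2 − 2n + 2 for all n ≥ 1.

Base case: f_1 = 1, and 1^2 − 2·1 + 2 = 1.
Assume f_k = k^2 − 2k + 2.
Then f_{k+1} = f_k + (2k − 1) = (k^2 − 2k + 2) + (2k − 1) = k^2 + 1,
and (k+1)^2 − 2·(k+1) + 2 = k^2 + 1.
This completes the inductive step, so f_n = n^2 − 2n + 2 for all n ≥ 1.

f_n = n^2 − 2n + 2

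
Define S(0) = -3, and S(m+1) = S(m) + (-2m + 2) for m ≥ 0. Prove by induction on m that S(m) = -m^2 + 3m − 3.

Base case: S(0) = -3, and -0^2 + 3·0 − 3 = -3.
Assume S(r) = -r^2 + 3r − 3.
Then S(r+1) = S(r) + (-2r + 2) = (-r^2 + 3r − 3) + (-2r + 2) = -r^2 + r − 1,
and -(r+1)^2 + 3·(r+1) − 3 = -r^2 + r − 1.
By induction, S(m) = -m^2 + 3m − 3 for all m ≥ 0.

S(m) = -m^2 + 3m − 3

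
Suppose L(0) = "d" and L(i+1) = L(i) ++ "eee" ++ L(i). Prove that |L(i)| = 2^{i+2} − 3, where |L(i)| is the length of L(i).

Base case: |L(0)| = 1, and 2^{0+2} − 3 = 1.
Assume |L(m)| = 2^{m+2} − 3.
Then |L(m+1)| = |L(m)| + 3 + |L(m)| = 2|L(m)| + 3 = 2(2^{m+2} − 3) + 3 = 2^{m+3} − 6 + 3 = 2^{m+3} − 3.
This completes the inductive step, so |L(i)| = 2^{i+2} − 3 for all i ≥ 0.

|L(i)| = 2^{i+2} − 3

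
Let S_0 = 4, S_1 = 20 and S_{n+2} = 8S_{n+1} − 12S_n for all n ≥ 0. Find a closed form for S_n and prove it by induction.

Claim: S_n = 3·6^n + 2^n.

Base cases: S_0 = 4 and 3·6^0 + 2^0 = 4; S_1 = 20 and 3·6^1 + 2^1 = 20.
Assume S_i = 3·6^i + 2^i for all 0 ≤ i ≤ j, where j ≥ 1.
Then S_{j+1} = 8S_j − 12S_{j−1} = 8·(3·6^j + 2^j) − 12·(3·6^{j−1} + 2^{j−1}) = 3·(8·6 − 12)6^{j−1} + (8·2 − 12)2^{j−1} = 108·6^{j−1} + 4·2^{j−1} = 3·6^{j+1} + 2^{j+1}.
By strong induction, S_n = 3·6^n + 2^n for all n ≥ 0.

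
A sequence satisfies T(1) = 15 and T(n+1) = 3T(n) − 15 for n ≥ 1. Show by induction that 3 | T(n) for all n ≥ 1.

Base case: T(1) = 15 = 3·5, so 3 | T(1).
Assume 3 | T(m), so T(m) = 3t for some integer t.
Then T(m+1) = 3T(m) − 15 = 3·(3t) − 15 = 3(3t − 5), so 3 | T(m+1).
By induction, 3 | T(n) for all n ≥ 1.

3 | T(n)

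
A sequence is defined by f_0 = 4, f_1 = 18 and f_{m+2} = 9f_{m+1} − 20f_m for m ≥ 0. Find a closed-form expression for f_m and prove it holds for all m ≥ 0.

Claim: f_m = 2·5^m + 2·4^m.

Base cases: f_0 = 4 and 2·5^0 + 2·4^0 = 4; f_1 = 18 and 2·5^1 + 2·4^1 = 18.
Assume f_j = 2·5^j + 2·4^j for all 0 ≤ j ≤ k, where k ≥ 1.
Then f_{k+1} = 9f_k − 20f_{k−1} = 9·(2·5^k + 2·4^k) − 20·(2·5^{k−1} + 2·4^{k−1}) = 2·(9·5 − 20)5^{k−1} + 2·(9·4 − 20)4^{k−1} = 50·5^{k−1} + 32·4^{k−1} = 2·5^{k+1} + 2·4^{k+1}.
Hence f_m = 2·5^m + 2·4^m for every m ≥ 0, by strong induction.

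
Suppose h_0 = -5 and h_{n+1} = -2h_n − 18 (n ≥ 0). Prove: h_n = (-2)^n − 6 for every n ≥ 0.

Base case: h_0 = -5, and (-2)^0 − 6 = 1 − 6 = -5.
Assume h_k = (-2)^k − 6 for some k ≥ 0.
Then h_{k+1} = -2h_k − 18 = -2·((-2)^k − 6) − 18 = -2·(-2)^k + 12 − 18 = (-2)^{k+1} − 6.
Hence h_n = (-2)^n − 6 for every n ≥ 0, by induction.

h_n = (-2)^n − 6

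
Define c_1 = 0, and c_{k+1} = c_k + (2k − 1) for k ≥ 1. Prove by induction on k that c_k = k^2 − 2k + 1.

Base case: c_1 = 0, and 1^2 − 2·1 + 1 = 0.
Assume c_j = j^2 − 2j + 1.
Then c_{j+1} = c_j + (2j − 1) = (j^2 − 2j + 1) + (2j − 1) = j^2,
and (j+1)^2 − 2·(j+1) + 1 = j^2.
By induction, c_k = k^2 − 2k + 1 for all k ≥ 1.

c_k = k^2 − 2k + 1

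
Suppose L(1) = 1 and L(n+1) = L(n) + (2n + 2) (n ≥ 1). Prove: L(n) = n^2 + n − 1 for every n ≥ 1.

Base case: L(1) = 1, and 1^2 + 1 − 1 = 1.
Assume L(r) = r^2 + r − 1.
Then L(r+1) = L(r) + (2r + 2) = (r^2 + r − 1) + (2r + 2) = r^2 + 3r + 1,
and (r+1)^2 + (r+1) − 1 = r^2 + 3r + 1.
This completes the inductive step, so L(n) = n^2 + n − 1 for all n ≥ 1.

L(n) = n^2 + n − 1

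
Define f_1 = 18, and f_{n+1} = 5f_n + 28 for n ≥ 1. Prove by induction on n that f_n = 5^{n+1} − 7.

Base case: f_1 = 18, and 5^{1+1} − 7 = 25 − 7 = 18.
Assume f_r = 5^{r+1} − 7 for some r ≥ 1.
Then f_{r+1} = 5f_r + 28 = 5·(5^{r+1} − 7) + 28 = 5^{r+2} − 35 + 28 = 5^{r+2} − 7.
By induction, f_n = 5^{n+1} − 7 for all n ≥ 1.

f_n = 5^{n+1} − 7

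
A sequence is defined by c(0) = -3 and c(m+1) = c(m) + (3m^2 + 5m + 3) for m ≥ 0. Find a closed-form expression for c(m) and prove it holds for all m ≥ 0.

Claim: c(m) = m^3 + m^2 + m − 3.

Base case: c(0) = -3, and 0^3 + 0^2 + 0 − 3 = -3.
Assume c(j) = j^3 + j^2 + j − 3.
Then c(j+1) = c(j) + (3j^2 + 5j + 3) = (j^3 + j^2 + j − 3) + (3j^2 + 5j + 3) = j^3 + 4j^2 + 6j,
and (j+1)^3 + (j+1)^2 + (j+1) − 3 = j^3 + 4j^2 + 6j.
This completes the inductive step, so c(m) = m^3 + m^2 + m − 3 for all m ≥ 0.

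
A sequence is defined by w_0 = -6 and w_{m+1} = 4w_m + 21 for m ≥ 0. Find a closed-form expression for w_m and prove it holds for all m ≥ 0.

Claim: w_m = 4^m − 7.

Base case: w_0 = -6, and 4^0 − 7 = 1 − 7 = -6.
Assume w_r = 4^r − 7 for some r ≥ 0.
Then w_{r+1} = 4w_r + 21 = 4·(4^r − 7) + 21 = 4^{r+1} − 28 + 21 = 4^{r+1} − 7.
By induction, w_m = 4^m − 7 for all m ≥ 0.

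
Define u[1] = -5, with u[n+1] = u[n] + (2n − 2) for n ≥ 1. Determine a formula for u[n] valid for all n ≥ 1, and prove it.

Claim: u[n] = n^2 − 3n − 3.

Base case: u[1] = -5, and 1^2 − 3·1 − 3 = -5.
Assume u[j] = j^2 − 3j − 3.
Then u[j+1] = u[j] + (2j − 2) = (j^2 − 3j − 3) + (2j − 2) = j^2 − j − 5,
and (j+1)^2 − 3·(j+1) − 3 = j^2 − j − 5.
This completes the inductive step, so u[n] = n^2 − 3n − 3 for all n ≥ 1.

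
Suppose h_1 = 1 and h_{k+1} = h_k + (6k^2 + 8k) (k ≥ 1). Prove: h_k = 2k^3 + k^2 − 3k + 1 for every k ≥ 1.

Base case: h_1 = 1, and 2·1^3 + 1^2 − 3·1 + 1 = 1.
Assume h_r = 2r^3 + r^2 − 3r + 1.
Then h_{r+1} = h_r + (6r^2 + 8r) = (2r^3 + r^2 − 3r + 1) + (6r^2 + 8r) = 2r^3 + 7r^2 + 5r + 1,
and 2·(r+1)^3 + (r+1)^2 − 3·(r+1) + 1 = 2r^3 + 7r^2 + 5r + 1.
Hence h_k = 2k^3 + k^2 − 3k + 1 for every k ≥ 1, by induction.

h_k = 2k^3 + k^2 − 3k + 1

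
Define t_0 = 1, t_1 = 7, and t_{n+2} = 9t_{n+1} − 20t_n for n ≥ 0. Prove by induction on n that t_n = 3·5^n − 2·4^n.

Base cases: t_0 = 1 and 3·5^0 − 2·4^0 = 1; t_1 = 7 and 3·5^1 − 2·4^1 = 7.
Assume t_i = 3·5^i − 2·4^i for all 0 ≤ i ≤ j, where j ≥ 1.
Then t_{j+1} = 9t_j − 20t_{j−1} = 9·(3·5^j − 2·4^j) − 20·(3·5^{j−1} − 2·4^{j−1}) = 3·(9·5 − 20)5^{j−1} − 2·(9·4 − 20)4^{j−1} = 75·5^{j−1} − 32·4^{j−1} = 3·5^{j+1} − 2·4^{j+1}.
So the formula holds for j+1, and by strong induction t_n = 3·5^n − 2·4^n for all n ≥ 0.

t_n = 3·5^n − 2·4^n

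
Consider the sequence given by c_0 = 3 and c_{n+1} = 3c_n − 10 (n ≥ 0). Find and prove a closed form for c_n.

Claim: c_n = -2·3^n + 5.

Base case: c_0 = 3, and -2·3^0 + 5 = -2 + 5 = 3.
Assume c_r = -2·3^r + 5 for some r ≥ 0.
Then c_{r+1} = 3c_r − 10 = 3·(-2·3^r + 5) − 10 = -6·3^r + 15 − 10 = -2·3^{r+1} + 5.
By induction, c_n = -2·3^n + 5 for all n ≥ 0.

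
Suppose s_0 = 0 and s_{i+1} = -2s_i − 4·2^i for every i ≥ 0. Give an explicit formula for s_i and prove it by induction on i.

Claim: s_i = (-2)^i − 2^i.

Base case: s_0 = 0, and (-2)^0 − 2^0 = 1 − 1 = 0.
Assume s_m = (-2)^m − 2^m for some m ≥ 0.
Then s_{m+1} = -2s_m − 4·2^m = -2·((-2)^m − 2^m) − 4·2^m = (-2)^{m+1} + 2·2^m − 4·2^m = (-2)^{m+1} − 2·2^m = (-2)^{m+1} − 2^{m+1}.
So the formula holds for m+1, and by induction s_i = (-2)^i − 2^i for all i ≥ 0.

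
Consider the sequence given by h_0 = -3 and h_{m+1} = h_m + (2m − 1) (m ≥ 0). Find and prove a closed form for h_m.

Claim: h_m = m^2 − 2m − 3.

Base case: h_0 = -3, and 0^2 − 2·0 − 3 = -3.
Assume h_k = k^2 − 2k − 3.
Then h_{k+1} = h_k + (2k − 1) = (k^2 − 2k − 3) + (2k − 1) = k^2 − 4,
and (k+1)^2 − 2·(k+1) − 3 = k^2 − 4.
By induction, h_m = m^2 − 2m − 3 for all m ≥ 0.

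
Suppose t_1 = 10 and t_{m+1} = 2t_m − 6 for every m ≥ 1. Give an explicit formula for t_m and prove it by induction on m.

Claim: t_m = 2^{m+1} + 6.

Base case: t_1 = 10, and 2^{1+1} + 6 = 4 + 6 = 10.
Assume t_j = 2^{j+1} + 6 for some j ≥ 1.
Then t_{j+1} = 2t_j − 6 = 2·(2^{j+1} + 6) − 6 = 2^{j+2} + 12 − 6 = 2^{j+2} + 6.
By induction, t_m = 2^{m+1} + 6 for all m ≥ 1.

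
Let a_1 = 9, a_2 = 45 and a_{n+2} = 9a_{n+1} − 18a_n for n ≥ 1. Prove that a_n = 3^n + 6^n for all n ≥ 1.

Base cases: a_1 = 9 and 3^1 + 6^1 = 9; a_2 = 45 and 3^2 + 6^2 = 45.
Assume a_i = 3^i + 6^i for all 1 ≤ i ≤ j, where j ≥ 2.
Then a_{j+1} = 9a_j − 18a_{j−1} = 9·(3^j + 6^j) − 18·(3^{j−1} + 6^{j−1}) = (9·3 − 18)3^{j−1} + (9·6 − 18)6^{j−1} = 9·3^{j−1} + 36·6^{j−1} = 3^{j+1} + 6^{j+1}.
This completes the inductive step, so a_n = 3^n + 6^n for all n ≥ 1.

a_n = 3^n + 6^n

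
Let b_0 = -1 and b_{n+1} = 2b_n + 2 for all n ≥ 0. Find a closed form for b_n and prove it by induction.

Claim: b_n = 2^n − 2.

Base case: b_0 = -1, and 2^0 − 2 = 1 − 2 = -1.
Assume b_k = 2^k − 2 for some k ≥ 0.
Then b_{k+1} = 2b_k + 2 = 2·(2^k − 2) + 2 = 2^{k+1} − 4 + 2 = 2^{k+1} − 2.
By induction, b_n = 2^n − 2 for all n ≥ 0.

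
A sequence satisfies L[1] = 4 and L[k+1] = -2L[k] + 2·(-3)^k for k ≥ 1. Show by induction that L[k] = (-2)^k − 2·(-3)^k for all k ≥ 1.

Base case: L[1] = 4, and (-2)^1 − 2·(-3)^1 = -2 + 6 = 4.
Assume L[m] = (-2)^m − 2·(-3)^m for some m ≥ 1.
Then L[m+1] = -2L[m] + 2·(-3)^m = -2·((-2)^m − 2·(-3)^m) + 2·(-3)^m = (-2)^{m+1} + 4·(-3)^m + 2·(-3)^m = (-2)^{m+1} + 6·(-3)^m = (-2)^{m+1} − 2·(-3)^{m+1}.
Hence L[k] = (-2)^k − 2·(-3)^k for every k ≥ 1, by induction.

L[k] = (-2)^k − 2·(-3)^k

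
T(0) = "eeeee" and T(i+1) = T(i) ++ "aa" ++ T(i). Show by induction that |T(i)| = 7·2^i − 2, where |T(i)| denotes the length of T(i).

Base case: |T(0)| = 5, and 7·2^0 − 2 = 5.
Assume |T(r)| = 7·2^r − 2.
Then |T(r+1)| = |T(r)| + 2 + |T(r)| = 2|T(r)| + 2 = 2(7·2^r − 2) + 2 = 7·2^{r+1} − 4 + 2 = 7·2^{r+1} − 2.
So the formula holds for r+1, and by induction |T(i)| = 7·2^i − 2 for all i ≥ 0.

|T(i)| = 7·2^i − 2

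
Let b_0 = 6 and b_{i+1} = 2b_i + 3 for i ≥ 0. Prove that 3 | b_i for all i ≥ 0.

Base case: b_0 = 6 = 3·2, so 3 | b_0.
Assume 3 | b_r, so b_r = 3t for some integer t.
Then b_{r+1} = 2b_r + 3 = 2·(3t) + 3 = 3(2t + 1), so 3 | b_{r+1}.
This completes the inductive step, so 3 | b_i for all i ≥ 0.

3 | b_i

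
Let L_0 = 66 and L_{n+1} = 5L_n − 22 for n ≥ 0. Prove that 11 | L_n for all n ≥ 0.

Base case: L_0 = 66 = 11·6, so 11 | L_0.
Assume 11 | L_r, so L_r = 11t for some integer t.
Then L_{r+1} = 5L_r − 22 = 5·(11t) − 22 = 11(5t − 2), so 11 | L_{r+1}.
Hence 11 | L_n for every n ≥ 0, by induction.

11 | L_n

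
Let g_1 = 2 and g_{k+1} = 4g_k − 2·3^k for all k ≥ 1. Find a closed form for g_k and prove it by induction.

Claim: g_k = -4^k + 2·3^k.

Base case: g_1 = 2, and -4^1 + 2·3^1 = -4 + 6 = 2.
Assume g_r = -4^r + 2·3^r for some r ≥ 1.
Then g_{r+1} = 4g_r − 2·3^r = 4·(-4^r + 2·3^r) − 2·3^r = -4^{r+1} + 8·3^r − 2·3^r = -4^{r+1} + 6·3^r = -4^{r+1} + 2·3^{r+1}.
By induction, g_k = -4^k + 2·3^k for all k ≥ 1.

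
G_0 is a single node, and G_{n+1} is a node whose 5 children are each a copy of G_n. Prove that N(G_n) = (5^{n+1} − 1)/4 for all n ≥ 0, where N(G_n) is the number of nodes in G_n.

Base case: N(G_0) = 1, and (5^{0+1} − 1)/4 = 1.
Assume N(G_m) = (5^{m+1} − 1)/4.
Then N(G_{m+1}) = 1 + 5N(G_m) = 1 + 5·(5^{m+1} − 1)/4 = 1 + (5^{m+2} − 5)/4 = (4 + 5^{m+2} − 5)/4 = (5^{m+2} − 1)/4.
This completes the inductive step, so N(G_n) = (5^{n+1} − 1)/4 for all n ≥ 0.

N(G_n) = (5^{n+1} − 1)/4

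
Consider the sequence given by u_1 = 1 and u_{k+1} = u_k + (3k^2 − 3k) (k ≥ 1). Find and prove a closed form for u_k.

Claim: u_k = k^3 − 3k^2 + 2k + 1.

Base case: u_1 = 1, and 1^3 − 3·1^2 + 2·1 + 1 = 1.
Assume u_m = m^3 − 3m^2 + 2m + 1.
Then u_{m+1} = u_m + (3m^2 − 3m) = (m^3 − 3m^2 + 2m + 1) + (3m^2 − 3m) = m^3 − m + 1,
and (m+1)^3 − 3·(m+1)^2 + 2·(m+1) + 1 = m^3 − m + 1.
Hence u_k = k^3 − 3k^2 + 2k + 1 for every k ≥ 1, by induction.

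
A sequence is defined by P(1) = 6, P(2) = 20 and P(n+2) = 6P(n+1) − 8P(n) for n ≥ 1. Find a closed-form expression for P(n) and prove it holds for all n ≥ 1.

Claim: P(n) = 2^n + 4^n.

Base cases: P(1) = 6 and 2^1 + 4^1 = 6; P(2) = 20 and 2^2 + 4^2 = 20.
Assume P(j) = 2^j + 4^j for all 1 ≤ j ≤ m, where m ≥ 2.
Then P(m+1) = 6P(m) − 8P(m−1) = 6·(2^m + 4^m) − 8·(2^{m−1} + 4^{m−1}) = (6·2 − 8)2^{m−1} + (6·4 − 8)4^{m−1} = 4·2^{m−1} + 16·4^{m−1} = 2^{m+1} + 4^{m+1}.
By strong induction, P(n) = 2^n + 4^n for all n ≥ 1.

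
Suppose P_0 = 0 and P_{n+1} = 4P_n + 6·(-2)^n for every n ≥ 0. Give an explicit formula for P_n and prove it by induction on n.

Claim: P_n = 4^n − (-2)^n.

Base case: P_0 = 0, and 4^0 − (-2)^0 = 1 − 1 = 0.
Assume P_k = 4^k − (-2)^k for some k ≥ 0.
Then P_{k+1} = 4P_k + 6·(-2)^k = 4·(4^k − (-2)^k) + 6·(-2)^k = 4^{k+1} − 4·(-2)^k + 6·(-2)^k = 4^{k+1} + 2·(-2)^k = 4^{k+1} − (-2)^{k+1}.
This completes the inductive step, so P_n = 4^n − (-2)^n for all n ≥ 0.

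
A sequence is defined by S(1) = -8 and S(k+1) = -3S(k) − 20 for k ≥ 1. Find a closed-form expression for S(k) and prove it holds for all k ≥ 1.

Claim: S(k) = (-3)^k − 5.

Base case: S(1) = -8, and (-3)^1 − 5 = -3 − 5 = -8.
Assume S(m) = (-3)^m − 5 for some m ≥ 1.
Then S(m+1) = -3S(m) − 20 = -3·((-3)^m − 5) − 20 = -3·(-3)^m + 15 − 20 = (-3)^{m+1} − 5.
So the formula holds for m+1, and by induction S(k) = (-3)^k − 5 for all k ≥ 1.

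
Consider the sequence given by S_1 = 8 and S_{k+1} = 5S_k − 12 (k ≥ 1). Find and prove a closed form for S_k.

Claim: S_k = 5^k + 3.

Base case: S_1 = 8, and 5^1 + 3 = 5 + 3 = 8.
Assume S_m = 5^m + 3 for some m ≥ 1.
Then S_{m+1} = 5S_m − 12 = 5·(5^m + 3) − 12 = 5^{m+1} + 15 − 12 = 5^{m+1} + 3.
So the formula holds for m+1, and by induction S_k = 5^k + 3 for all k ≥ 1.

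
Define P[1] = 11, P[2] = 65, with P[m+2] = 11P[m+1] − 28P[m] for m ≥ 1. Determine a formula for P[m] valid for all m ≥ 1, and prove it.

Claim: P[m] = 4^m + 7^m.

Base cases: P[1] = 11 and 4^1 + 7^1 = 11; P[2] = 65 and 4^2 + 7^2 = 65.
Assume P[j] = 4^j + 7^j for all 1 ≤ j ≤ k, where k ≥ 2.
Then P[k+1] = 11P[k] − 28P[k−1] = 11·(4^k + 7^k) − 28·(4^{k−1} + 7^{k−1}) = (11·4 − 28)4^{k−1} + (11·7 − 28)7^{k−1} = 16·4^{k−1} + 49·7^{k−1} = 4^{k+1} + 7^{k+1}.
So the formula holds for k+1, and by strong induction P[m] = 4^m + 7^m for all m ≥ 1.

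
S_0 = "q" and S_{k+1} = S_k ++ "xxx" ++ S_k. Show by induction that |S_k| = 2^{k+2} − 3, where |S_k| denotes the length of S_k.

Base case: |S_0| = 1, and 2^{0+2} − 3 = 1.
Assume |S_m| = 2^{m+2} − 3.
Then |S_{m+1}| = |S_m| + 3 + |S_m| = 2|S_m| + 3 = 2(2^{m+2} − 3) + 3 = 2^{m+3} − 6 + 3 = 2^{m+3} − 3.
This completes the inductive step, so |S_k| = 2^{k+2} − 3 for all k ≥ 0.

|S_k| = 2^{k+2} − 3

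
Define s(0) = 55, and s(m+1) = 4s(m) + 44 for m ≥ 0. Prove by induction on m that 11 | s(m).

Base case: s(0) = 55 = 11·5, so 11 | s(0).
Assume 11 | s(r), so s(r) = 11t for some integer t.
Then s(r+1) = 4s(r) + 44 = 4·(11t) + 44 = 11(4t + 4), so 11 | s(r+1).
By induction, 11 | s(m) for all m ≥ 0.

11 | s(m)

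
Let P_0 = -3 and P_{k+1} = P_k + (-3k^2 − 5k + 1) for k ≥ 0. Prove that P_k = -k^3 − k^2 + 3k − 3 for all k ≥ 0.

Base case: P_0 = -3, and -0^3 − 0^2 + 3·0 − 3 = -3.
Assume P_j = -j^3 − j^2 + 3j − 3.
Then P_{j+1} = P_j + (-3j^2 − 5j + 1) = (-j^3 − j^2 + 3j − 3) + (-3j^2 − 5j + 1) = -j^3 − 4j^2 − 2j − 2,
and -(j+1)^3 − (j+1)^2 + 3·(j+1) − 3 = -j^3 − 4j^2 − 2j − 2.
This completes the inductive step, so P_k = -k^3 − k^2 + 3k − 3 for all k ≥ 0.

P_k = -k^3 − k^2 + 3k − 3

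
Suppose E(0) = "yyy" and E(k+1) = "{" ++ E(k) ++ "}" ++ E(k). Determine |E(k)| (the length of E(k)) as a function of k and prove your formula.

Claim: |E(k)| = 5·2^k − 2.

Base case: |E(0)| = 3, and 5·2^0 − 2 = 3.
Assume |E(m)| = 5·2^m − 2.
Then |E(m+1)| = 1 + |E(m)| + 1 + |E(m)| = 2|E(m)| + 2 = 2(5·2^m − 2) + 2 = 5·2^{m+1} − 4 + 2 = 5·2^{m+1} − 2.
This completes the inductive step, so |E(k)| = 5·2^k − 2 for all k ≥ 0.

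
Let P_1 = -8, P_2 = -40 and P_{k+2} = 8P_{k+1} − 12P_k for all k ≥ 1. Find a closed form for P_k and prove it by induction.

Claim: P_k = -2^k − 6^k.

Base cases: P_1 = -8 and -2^1 − 6^1 = -8; P_2 = -40 and -2^2 − 6^2 = -40.
Assume P_j = -2^j − 6^j for all 1 ≤ j ≤ r, where r ≥ 2.
Then P_{r+1} = 8P_r − 12P_{r−1} = 8·(-2^r − 6^r) − 12·(-2^{r−1} − 6^{r−1}) = -(8·2 − 12)2^{r−1} − (8·6 − 12)6^{r−1} = -4·2^{r−1} − 36·6^{r−1} = -2^{r+1} − 6^{r+1}.
This completes the inductive step, so P_k = -2^k − 6^k for all k ≥ 1.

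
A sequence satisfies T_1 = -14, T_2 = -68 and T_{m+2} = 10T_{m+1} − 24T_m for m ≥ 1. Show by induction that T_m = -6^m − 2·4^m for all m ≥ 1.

Base cases: T_1 = -14 and -6^1 − 2·4^1 = -14; T_2 = -68 and -6^2 − 2·4^2 = -68.
Assume T_j = -6^j − 2·4^j for all 1 ≤ j ≤ k, where k ≥ 2.
Then T_{k+1} = 10T_k − 24T_{k−1} = 10·(-6^k − 2·4^k) − 24·(-6^{k−1} − 2·4^{k−1}) = -(10·6 − 24)6^{k−1} − 2·(10·4 − 24)4^{k−1} = -36·6^{k−1} − 32·4^{k−1} = -6^{k+1} − 2·4^{k+1}.
By strong induction, T_m = -6^m − 2·4^m for all m ≥ 1.

T_m = -6^m − 2·4^m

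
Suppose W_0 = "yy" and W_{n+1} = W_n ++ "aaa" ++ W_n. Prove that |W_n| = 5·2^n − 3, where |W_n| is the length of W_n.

Base case: |W_0| = 2, and 5·2^0 − 3 = 2.
Assume |W_j| = 5·2^j − 3.
Then |W_{j+1}| = |W_j| + 3 + |W_j| = 2|W_j| + 3 = 2(5·2^j − 3) + 3 = 5·2^{j+1} − 6 + 3 = 5·2^{j+1} − 3.
So the formula holds for j+1, and by induction |W_n| = 5·2^n − 3 for all n ≥ 0.

|W_n| = 5·2^n − 3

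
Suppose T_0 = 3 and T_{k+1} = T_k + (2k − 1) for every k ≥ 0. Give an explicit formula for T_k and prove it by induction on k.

Claim: T_k = k^2 − 2k + 3.

Base case: T_0 = 3, and 0^2 − 2·0 + 3 = 3.
Assume T_j = j^2 − 2j + 3.
Then T_{j+1} = T_j + (2j − 1) = (j^2 − 2j + 3) + (2j − 1) = j^2 + 2,
and (j+1)^2 − 2·(j+1) + 3 = j^2 + 2.
By induction, T_k = k^2 − 2k + 3 for all k ≥ 0.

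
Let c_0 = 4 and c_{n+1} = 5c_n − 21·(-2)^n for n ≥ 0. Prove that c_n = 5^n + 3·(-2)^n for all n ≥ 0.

Base case: c_0 = 4, and 5^0 + 3·(-2)^0 = 1 + 3 = 4.
Assume c_m = 5^m + 3·(-2)^m for some m ≥ 0.
Then c_{m+1} = 5c_m − 21·(-2)^m = 5·(5^m + 3·(-2)^m) − 21·(-2)^m = 5^{m+1} + 15·(-2)^m − 21·(-2)^m = 5^{m+1} − 6·(-2)^m = 5^{m+1} + 3·(-2)^{m+1}.
Hence c_n = 5^n + 3·(-2)^n for every n ≥ 0, by induction.

c_n = 5^n + 3·(-2)^n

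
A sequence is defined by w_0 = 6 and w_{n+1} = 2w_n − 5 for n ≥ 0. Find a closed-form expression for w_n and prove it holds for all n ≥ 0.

Claim: w_n = 2^n + 5.

Base case: w_0 = 6, and 2^0 + 5 = 1 + 5 = 6.
Assume w_m = 2^m + 5 for some m ≥ 0.
Then w_{m+1} = 2w_m − 5 = 2·(2^m + 5) − 5 = 2^{m+1} + 10 − 5 = 2^{m+1} + 5.
This completes the inductive step, so w_n = 2^n + 5 for all n ≥ 0.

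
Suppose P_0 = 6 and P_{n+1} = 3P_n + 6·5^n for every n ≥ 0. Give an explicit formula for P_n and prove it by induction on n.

Claim: P_n = 3·3^n + 3·5^n.

Base case: P_0 = 6, and 3·3^0 + 3·5^0 = 3 + 3 = 6.
Assume P_r = 3·3^r + 3·5^r for some r ≥ 0.
Then P_{r+1} = 3P_r + 6·5^r = 3·(3·3^r + 3·5^r) + 6·5^r = 3·3^{r+1} + 9·5^r + 6·5^r = 3·3^{r+1} + 15·5^r = 3·3^{r+1} + 3·5^{r+1}.
So the formula holds for r+1, and by induction P_n = 3·3^n + 3·5^n for all n ≥ 0.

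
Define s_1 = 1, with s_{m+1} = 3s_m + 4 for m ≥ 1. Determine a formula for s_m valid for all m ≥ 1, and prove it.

Claim: s_m = 3^m − 2.

Base case: s_1 = 1, and 3^1 − 2 = 3 − 2 = 1.
Assume s_j = 3^j − 2 for some j ≥ 1.
Then s_{j+1} = 3s_j + 4 = 3·(3^j − 2) + 4 = 3^{j+1} − 6 + 4 = 3^{j+1} − 2.
By induction, s_m = 3^m − 2 for all m ≥ 1.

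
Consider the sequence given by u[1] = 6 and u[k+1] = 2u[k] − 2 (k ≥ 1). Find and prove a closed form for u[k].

Claim: u[k] = 2^{k+1} + 2.

Base case: u[1] = 6, and 2^{1+1} + 2 = 4 + 2 = 6.
Assume u[r] = 2^{r+1} + 2 for some r ≥ 1.
Then u[r+1] = 2u[r] − 2 = 2·(2^{r+1} + 2) − 2 = 2^{r+2} + 4 − 2 = 2^{r+2} + 2.
So the formula holds for r+1, and by induction u[k] = 2^{k+1} + 2 for all k ≥ 1.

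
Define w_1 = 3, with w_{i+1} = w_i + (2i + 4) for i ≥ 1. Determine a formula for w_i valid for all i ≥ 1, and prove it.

Claim: w_i = i^2 + 3i − 1.

Base case: w_1 = 3, and 1^2 + 3·1 − 1 = 3.
Assume w_k = k^2 + 3k − 1.
Then w_{k+1} = w_k + (2k + 4) = (k^2 + 3k − 1) + (2k + 4) = k^2 + 5k + 3,
and (k+1)^2 + 3·(k+1) − 1 = k^2 + 5k + 3.
Hence w_i = i^2 + 3i − 1 for every i ≥ 1, by induction.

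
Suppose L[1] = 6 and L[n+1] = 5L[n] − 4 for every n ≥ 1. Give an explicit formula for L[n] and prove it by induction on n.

Claim: L[n] = 5^n + 1.

Base case: L[1] = 6, and 5^1 + 1 = 5 + 1 = 6.
Assume L[m] = 5^m + 1 for some m ≥ 1.
Then L[m+1] = 5L[m] − 4 = 5·(5^m + 1) − 4 = 5^{m+1} + 5 − 4 = 5^{m+1} + 1.
So the formula holds for m+1, and by induction L[n] = 5^n + 1 for all n ≥ 1.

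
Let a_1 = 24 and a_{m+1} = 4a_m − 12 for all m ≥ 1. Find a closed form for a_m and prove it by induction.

Claim: a_m = 5·4^m + 4.

Base case: a_1 = 24, and 5·4^1 + 4 = 20 + 4 = 24.
Assume a_j = 5·4^j + 4 for some j ≥ 1.
Then a_{j+1} = 4a_j − 12 = 4·(5·4^j + 4) − 12 = 20·4^j + 16 − 12 = 5·4^{j+1} + 4.
This completes the inductive step, so a_m = 5·4^m + 4 for all m ≥ 1.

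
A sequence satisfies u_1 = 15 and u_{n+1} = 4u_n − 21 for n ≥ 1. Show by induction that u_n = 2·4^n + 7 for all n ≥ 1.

Base case: u_1 = 15, and 2·4^1 + 7 = 8 + 7 = 15.
Assume u_r = 2·4^r + 7 for some r ≥ 1.
Then u_{r+1} = 4u_r − 21 = 4·(2·4^r + 7) − 21 = 8·4^r + 28 − 21 = 2·4^{r+1} + 7.
So the formula holds for r+1, and by induction u_n = 2·4^n + 7 for all n ≥ 1.

u_n = 2·4^n + 7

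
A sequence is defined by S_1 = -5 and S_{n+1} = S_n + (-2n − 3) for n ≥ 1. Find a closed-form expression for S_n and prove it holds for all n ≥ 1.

Claim: S_n = -n^2 − 2n − 2.

Base case: S_1 = -5, and -1^2 − 2·1 − 2 = -5.
Assume S_j = -j^2 − 2j − 2.
Then S_{j+1} = S_j + (-2j − 3) = (-j^2 − 2j − 2) + (-2j − 3) = -j^2 − 4j − 5,
and -(j+1)^2 − 2·(j+1) − 2 = -j^2 − 4j − 5.
This completes the inductive step, so S_n = -n^2 − 2n − 2 for all n ≥ 1.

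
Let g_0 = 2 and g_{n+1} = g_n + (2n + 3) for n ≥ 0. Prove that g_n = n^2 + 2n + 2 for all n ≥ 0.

Base case: g_0 = 2, and 0^2 + 2·0 + 2 = 2.
Assume g_r = r^2 + 2r + 2.
Then g_{r+1} = g_r + (2r + 3) = (r^2 + 2r + 2) + (2r + 3) = r^2 + 4r + 5,
and (r+1)^2 + 2·(r+1) + 2 = r^2 + 4r + 5.
By induction, g_n = n^2 + 2n + 2 for all n ≥ 0.

g_n = n^2 + 2n + 2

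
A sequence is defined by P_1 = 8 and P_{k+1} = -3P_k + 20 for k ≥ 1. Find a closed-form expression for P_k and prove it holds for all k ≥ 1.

Claim: P_k = -(-3)^k + 5.

Base case: P_1 = 8, and -(-3)^1 + 5 = 3 + 5 = 8.
Assume P_m = -(-3)^m + 5 for some m ≥ 1.
Then P_{m+1} = -3P_m + 20 = -3·(-(-3)^m + 5) + 20 = 3·(-3)^m − 15 + 20 = -(-3)^{m+1} + 5.
So the formula holds for m+1, and by induction P_k = -(-3)^k + 5 for all k ≥ 1.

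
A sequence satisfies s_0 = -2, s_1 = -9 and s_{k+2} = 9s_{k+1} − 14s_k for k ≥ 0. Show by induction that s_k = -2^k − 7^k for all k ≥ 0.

Base cases: s_0 = -2 and -2^0 − 7^0 = -2; s_1 = -9 and -2^1 − 7^1 = -9.
Assume s_j = -2^j − 7^j for all 0 ≤ j ≤ m, where m ≥ 1.
Then s_{m+1} = 9s_m − 14s_{m−1} = 9·(-2^m − 7^m) − 14·(-2^{m−1} − 7^{m−1}) = -(9·2 − 14)2^{m−1} − (9·7 − 14)7^{m−1} = -4·2^{m−1} − 49·7^{m−1} = -2^{m+1} − 7^{m+1}.
This completes the inductive step, so s_k = -2^k − 7^k for all k ≥ 0.

s_k = -2^k − 7^k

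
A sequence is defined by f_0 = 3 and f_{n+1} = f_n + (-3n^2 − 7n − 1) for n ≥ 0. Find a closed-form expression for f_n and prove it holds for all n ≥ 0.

Claim: f_n = -n^3 − 2n^2 + 2n + 3.

Base case: f_0 = 3, and -0^3 − 2·0^2 + 2·0 + 3 = 3.
Assume f_k = -k^3 − 2k^2 + 2k + 3.
Then f_{k+1} = f_k + (-3k^2 − 7k − 1) = (-k^3 − 2k^2 + 2k + 3) + (-3k^2 − 7k − 1) = -k^3 − 5k^2 − 5k + 2,
and -(k+1)^3 − 2·(k+1)^2 + 2·(k+1) + 3 = -k^3 − 5k^2 − 5k + 2.
Hence f_n = -n^3 − 2n^2 + 2n + 3 for every n ≥ 0, by induction.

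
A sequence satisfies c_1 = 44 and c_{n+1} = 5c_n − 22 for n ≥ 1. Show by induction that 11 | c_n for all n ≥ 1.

Base case: c_1 = 44 = 11·4, so 11 | c_1.
Assume 11 | c_m, so c_m = 11t for some integer t.
Then c_{m+1} = 5c_m − 22 = 5·(11t) − 22 = 11(5t − 2), so 11 | c_{m+1}.
So the property holds for m+1, and by induction 11 | c_n for all n ≥ 1.

11 | c_n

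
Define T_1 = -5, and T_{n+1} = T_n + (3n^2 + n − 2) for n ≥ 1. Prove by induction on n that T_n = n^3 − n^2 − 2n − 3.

Base case: T_1 = -5, and 1^3 − 1^2 − 2·1 − 3 = -5.
Assume T_j = j^3 − j^2 − 2j − 3.
Then T_{j+1} = T_j + (3j^2 + j − 2) = (j^3 − j^2 − 2j − 3) + (3j^2 + j − 2) = j^3 + 2j^2 − j − 5,
and (j+1)^3 − (j+1)^2 − 2·(j+1) − 3 = j^3 + 2j^2 − j − 5.
By induction, T_n = n^3 − n^2 − 2n − 3 for all n ≥ 1.

T_n = n^3 − n^2 − 2n − 3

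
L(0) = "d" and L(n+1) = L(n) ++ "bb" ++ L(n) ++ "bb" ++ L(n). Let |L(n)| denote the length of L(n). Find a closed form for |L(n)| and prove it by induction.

Claim: |L(n)| = 3^{n+1} − 2.

Base case: |L(0)| = 1, and 3^{0+1} − 2 = 1.
Assume |L(m)| = 3^{m+1} − 2.
Then |L(m+1)| = 3|L(m)| + 4 = 3(3^{m+1} − 2) + 4 = 3^{m+2} − 6 + 4 = 3^{m+2} − 2.
By induction, |L(n)| = 3^{n+1} − 2 for all n ≥ 0.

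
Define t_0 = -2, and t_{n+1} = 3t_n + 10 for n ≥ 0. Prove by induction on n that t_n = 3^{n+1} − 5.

Base case: t_0 = -2, and 3^{0+1} − 5 = 3 − 5 = -2.
Assume t_k = 3^{k+1} − 5 for some k ≥ 0.
Then t_{k+1} = 3t_k + 10 = 3·(3^{k+1} − 5) + 10 = 3^{k+2} − 15 + 10 = 3^{k+2} − 5.
So the formula holds for k+1, and by induction t_n = 3^{n+1} − 5 for all n ≥ 0.

t_n = 3^{n+1} − 5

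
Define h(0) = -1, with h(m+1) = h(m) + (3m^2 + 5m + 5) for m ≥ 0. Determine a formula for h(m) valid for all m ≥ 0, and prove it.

Claim: h(m) = m^3 + m^2 + 3m − 1.

Base case: h(0) = -1, and 0^3 + 0^2 + 3·0 − 1 = -1.
Assume h(j) = j^3 + j^2 + 3j − 1.
Then h(j+1) = h(j) + (3j^2 + 5j + 5) = (j^3 + j^2 + 3j − 1) + (3j^2 + 5j + 5) = j^3 + 4j^2 + 8j + 4,
and (j+1)^3 + (j+1)^2 + 3·(j+1) − 1 = j^3 + 4j^2 + 8j + 4.
Hence h(m) = m^3 + m^2 + 3m − 1 for every m ≥ 0, by induction.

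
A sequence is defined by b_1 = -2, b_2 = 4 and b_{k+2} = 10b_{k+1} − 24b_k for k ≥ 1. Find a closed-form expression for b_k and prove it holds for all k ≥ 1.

Claim: b_k = 6^k − 2·4^k.

Base cases: b_1 = -2 and 6^1 − 2·4^1 = -2; b_2 = 4 and 6^2 − 2·4^2 = 4.
Assume b_j = 6^j − 2·4^j for all 1 ≤ j ≤ m, where m ≥ 2.
Then b_{m+1} = 10b_m − 24b_{m−1} = 10·(6^m − 2·4^m) − 24·(6^{m−1} − 2·4^{m−1}) = (10·6 − 24)6^{m−1} − 2·(10·4 − 24)4^{m−1} = 36·6^{m−1} − 32·4^{m−1} = 6^{m+1} − 2·4^{m+1}.
By strong induction, b_k = 6^k − 2·4^k for all k ≥ 1.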